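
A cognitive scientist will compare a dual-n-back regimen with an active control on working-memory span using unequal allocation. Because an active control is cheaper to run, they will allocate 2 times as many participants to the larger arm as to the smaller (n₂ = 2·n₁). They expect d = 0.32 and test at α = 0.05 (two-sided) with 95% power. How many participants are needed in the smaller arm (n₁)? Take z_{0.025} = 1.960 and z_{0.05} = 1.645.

n₁ = 191

With allocation ratio k = n₂/n₁ = 2, Var(x̄₁−x̄₂) = σ²(1/n₁ + 1/(k·n₁)) = σ²·(k+1)/(k·n₁).
So n₁ = (1 + 1/k)·((z_{α/2} + z_β)/d)² = 1.500 × (3.605/0.32)².
n₁ = 1.500 × 126.91 = 190.4.
Round up: n₁ = 191, giving n₂ = 2 × 191 = 382.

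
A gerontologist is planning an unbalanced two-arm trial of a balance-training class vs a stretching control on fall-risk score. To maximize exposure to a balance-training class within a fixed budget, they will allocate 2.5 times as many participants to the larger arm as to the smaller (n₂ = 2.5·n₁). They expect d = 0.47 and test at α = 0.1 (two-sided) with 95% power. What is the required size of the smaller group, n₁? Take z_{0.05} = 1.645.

With allocation ratio k = n₂/n₁ = 2.5, Var(x̄₁−x̄₂) = σ²(1/n₁ + 1/(k·n₁)) = σ²·(k+1)/(k·n₁).
So n₁ = (1 + 1/k)·((z_{α/2} + z_β)/d)² = 1.400 × (3.290/0.47)².
n₁ = 1.400 × 49.00 = 68.6.
Round up: n₁ = 69, giving n₂ = ⌈2.5 × 69⌉ = ⌈172.5⌉ = 173.

n₁ = 69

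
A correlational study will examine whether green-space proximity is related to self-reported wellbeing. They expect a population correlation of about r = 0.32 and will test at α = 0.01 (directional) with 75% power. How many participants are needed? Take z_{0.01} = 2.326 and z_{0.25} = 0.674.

Fisher's z: C = ½·ln((1+r)/(1−r)) = ½·ln(1.9412) = 0.3316.
n = ((z_{α} + z_β)/C)² + 3.
(2.326 + 0.674) / 0.3316 = 3.000 / 0.3316 = 9.047.
n = 9.047² + 3 = 81.85 + 3 = 84.8.
Round up.

n = 85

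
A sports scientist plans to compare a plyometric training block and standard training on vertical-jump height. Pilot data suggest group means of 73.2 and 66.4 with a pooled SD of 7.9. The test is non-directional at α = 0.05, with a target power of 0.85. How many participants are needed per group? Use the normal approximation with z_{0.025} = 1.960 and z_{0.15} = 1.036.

n = 25 per group

Cohen's d = |M₁ − M₂| / SD_pooled = |73.2 − 66.4| / 7.9 = 6.8 / 7.9 = 0.861.
For two independent groups with equal n: n = 2·((z_{α/2} + z_β) / d)².
z_{α/2} + z_β = 1.960 + 1.036 = 2.996.
n = 2 × (2.996 / 0.861)² = 2 × 3.480² = 2 × 12.11 = 24.2.
Round up to the next whole participant.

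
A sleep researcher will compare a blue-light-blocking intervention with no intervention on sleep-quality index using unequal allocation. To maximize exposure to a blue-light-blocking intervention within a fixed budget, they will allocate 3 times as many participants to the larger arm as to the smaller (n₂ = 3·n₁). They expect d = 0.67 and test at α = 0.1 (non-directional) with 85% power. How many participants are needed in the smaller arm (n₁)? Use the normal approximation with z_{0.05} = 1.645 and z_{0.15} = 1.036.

With allocation ratio k = n₂/n₁ = 3, Var(x̄₁−x̄₂) = σ²(1/n₁ + 1/(k·n₁)) = σ²·(k+1)/(k·n₁).
So n₁ = (1 + 1/k)·((z_{α/2} + z_β)/d)² = 1.333 × (2.681/0.67)².
n₁ = 1.333 × 16.01 = 21.3.
Round up: n₁ = 22, giving n₂ = 3 × 22 = 66.

n₁ = 22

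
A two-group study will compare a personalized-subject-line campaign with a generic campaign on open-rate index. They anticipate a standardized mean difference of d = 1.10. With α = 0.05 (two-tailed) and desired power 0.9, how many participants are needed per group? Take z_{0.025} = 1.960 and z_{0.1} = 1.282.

For two independent groups with equal n: n = 2·((z_{α/2} + z_β) / d)².
z_{α/2} + z_β = 1.960 + 1.282 = 3.242.
n = 2 × (3.242 / 1.10)² = 2 × 2.947² = 2 × 8.69 = 17.4.
Round up to the next whole participant.

n = 18 per group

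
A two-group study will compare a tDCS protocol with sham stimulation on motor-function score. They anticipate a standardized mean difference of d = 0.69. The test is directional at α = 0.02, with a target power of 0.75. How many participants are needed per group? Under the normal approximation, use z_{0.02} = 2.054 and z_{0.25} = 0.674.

n = 32 per group

For two independent groups with equal n: n = 2·((z_{α} + z_β) / d)².
z_{α} + z_β = 2.054 + 0.674 = 2.728.
n = 2 × (2.728 / 0.69)² = 2 × 3.954² = 2 × 15.63 = 31.3.
Round up to the next whole participant.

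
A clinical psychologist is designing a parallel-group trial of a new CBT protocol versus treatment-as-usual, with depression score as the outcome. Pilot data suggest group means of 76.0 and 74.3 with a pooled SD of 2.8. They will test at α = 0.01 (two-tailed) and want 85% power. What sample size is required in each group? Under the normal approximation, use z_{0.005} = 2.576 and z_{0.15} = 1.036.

Cohen's d = |M₁ − M₂| / SD_pooled = |76.0 − 74.3| / 2.8 = 1.7 / 2.8 = 0.607.
For two independent groups with equal n: n = 2·((z_{α/2} + z_β) / d)².
z_{α/2} + z_β = 2.576 + 1.036 = 3.612.
n = 2 × (3.612 / 0.607)² = 2 × 5.951² = 2 × 35.41 = 70.8.
Round up to the next whole participant.

n = 71 per group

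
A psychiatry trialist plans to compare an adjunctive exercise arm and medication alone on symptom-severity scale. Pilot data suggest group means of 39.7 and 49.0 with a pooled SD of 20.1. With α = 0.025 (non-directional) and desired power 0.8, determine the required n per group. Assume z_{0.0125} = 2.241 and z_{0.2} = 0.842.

Cohen's d = |M₁ − M₂| / SD_pooled = |39.7 − 49.0| / 20.1 = 9.3 / 20.1 = 0.463.
For two independent groups with equal n: n = 2·((z_{α/2} + z_β) / d)².
z_{α/2} + z_β = 2.241 + 0.842 = 3.083.
n = 2 × (3.083 / 0.463)² = 2 × 6.659² = 2 × 44.34 = 88.7.
Round up to the next whole participant.

n = 89 per group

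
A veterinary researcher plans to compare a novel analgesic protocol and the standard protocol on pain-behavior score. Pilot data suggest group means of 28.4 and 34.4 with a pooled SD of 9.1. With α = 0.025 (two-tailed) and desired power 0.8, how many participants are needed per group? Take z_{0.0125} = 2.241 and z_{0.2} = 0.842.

Cohen's d = |M₁ − M₂| / SD_pooled = |28.4 − 34.4| / 9.1 = 6.0 / 9.1 = 0.659.
For two independent groups with equal n: n = 2·((z_{α/2} + z_β) / d)².
z_{α/2} + z_β = 2.241 + 0.842 = 3.083.
n = 2 × (3.083 / 0.659)² = 2 × 4.678² = 2 × 21.89 = 43.8.
Round up to the next whole participant.

n = 44 per group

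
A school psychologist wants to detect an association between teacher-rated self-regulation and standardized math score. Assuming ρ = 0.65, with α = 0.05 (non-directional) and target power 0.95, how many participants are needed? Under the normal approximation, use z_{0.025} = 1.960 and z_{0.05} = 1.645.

Fisher's z: C = ½·ln((1+r)/(1−r)) = ½·ln(4.7143) = 0.7753.
n = ((z_{α/2} + z_β)/C)² + 3.
(1.960 + 1.645) / 0.7753 = 3.605 / 0.7753 = 4.650.
n = 4.650² + 3 = 21.62 + 3 = 24.6.
Round up.

n = 25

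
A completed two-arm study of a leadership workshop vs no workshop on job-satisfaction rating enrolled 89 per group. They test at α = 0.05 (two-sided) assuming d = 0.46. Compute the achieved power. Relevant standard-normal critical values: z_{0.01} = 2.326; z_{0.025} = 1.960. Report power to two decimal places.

For two equal groups, power = Φ(d·√(n/2) − z_{α/2}).
d·√(n/2) = 0.46 × √(89/2) = 0.46 × 6.671 = 3.069.
z_β = 3.069 − 1.960 = 1.109.
Power = Φ(1.109) = 0.866.

power ≈ 0.87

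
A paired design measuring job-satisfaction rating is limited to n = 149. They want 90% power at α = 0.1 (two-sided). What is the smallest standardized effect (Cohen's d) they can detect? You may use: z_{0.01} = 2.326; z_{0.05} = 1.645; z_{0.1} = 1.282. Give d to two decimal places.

For a single sample (or paired design) of n = 149: d_min = (z_{α/2} + z_β)/√n.
z-sum = 1.645 + 1.282 = 2.927.
d_min = 2.927 / √149 = 2.927 / 12.207 = 0.240.

d_min ≈ 0.24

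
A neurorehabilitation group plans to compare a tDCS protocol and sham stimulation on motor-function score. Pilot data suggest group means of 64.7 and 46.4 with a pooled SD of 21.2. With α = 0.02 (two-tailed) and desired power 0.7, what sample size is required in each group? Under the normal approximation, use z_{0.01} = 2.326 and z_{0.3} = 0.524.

n = 22 per group

Cohen's d = |M₁ − M₂| / SD_pooled = |64.7 − 46.4| / 21.2 = 18.3 / 21.2 = 0.863.
For two independent groups with equal n: n = 2·((z_{α/2} + z_β) / d)².
z_{α/2} + z_β = 2.326 + 0.524 = 2.850.
n = 2 × (2.850 / 0.863)² = 2 × 3.302² = 2 × 10.91 = 21.8.
Round up to the next whole participant.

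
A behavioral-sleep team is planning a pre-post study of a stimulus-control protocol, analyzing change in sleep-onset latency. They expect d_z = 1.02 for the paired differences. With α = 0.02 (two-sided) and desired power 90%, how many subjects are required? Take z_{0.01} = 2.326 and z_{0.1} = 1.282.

n = 13 pairs

For a paired (one-sample on differences) test: n = ((z_{α/2} + z_β) / d)².
z_{α/2} + z_β = 2.326 + 1.282 = 3.608.
n = (3.608 / 1.02)² = 3.537² = 12.51.
Round up.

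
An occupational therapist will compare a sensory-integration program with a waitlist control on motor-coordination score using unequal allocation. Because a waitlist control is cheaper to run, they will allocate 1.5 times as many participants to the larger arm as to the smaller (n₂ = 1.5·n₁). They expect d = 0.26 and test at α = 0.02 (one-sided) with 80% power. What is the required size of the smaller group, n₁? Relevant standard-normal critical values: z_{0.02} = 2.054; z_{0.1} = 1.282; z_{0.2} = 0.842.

n₁ = 207

With allocation ratio k = n₂/n₁ = 1.5, Var(x̄₁−x̄₂) = σ²(1/n₁ + 1/(k·n₁)) = σ²·(k+1)/(k·n₁).
So n₁ = (1 + 1/k)·((z_{α} + z_β)/d)² = 1.667 × (2.896/0.26)².
n₁ = 1.667 × 124.07 = 206.8.
Round up: n₁ = 207, giving n₂ = ⌈1.5 × 207⌉ = ⌈310.5⌉ = 311.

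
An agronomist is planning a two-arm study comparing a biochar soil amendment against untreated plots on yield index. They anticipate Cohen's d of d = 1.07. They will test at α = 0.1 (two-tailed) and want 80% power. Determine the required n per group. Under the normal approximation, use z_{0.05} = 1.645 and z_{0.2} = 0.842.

n = 11 per group

For two independent groups with equal n: n = 2·((z_{α/2} + z_β) / d)².
z_{α/2} + z_β = 1.645 + 0.842 = 2.487.
n = 2 × (2.487 / 1.07)² = 2 × 2.324² = 2 × 5.40 = 10.8.
Round up to the next whole participant.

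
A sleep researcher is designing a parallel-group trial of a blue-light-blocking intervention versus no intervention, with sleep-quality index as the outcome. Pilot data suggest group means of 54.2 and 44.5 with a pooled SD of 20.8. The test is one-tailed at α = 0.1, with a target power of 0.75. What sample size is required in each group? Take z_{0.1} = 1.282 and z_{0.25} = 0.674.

n = 36 per group

Cohen's d = |M₁ − M₂| / SD_pooled = |54.2 − 44.5| / 20.8 = 9.7 / 20.8 = 0.466.
For two independent groups with equal n: n = 2·((z_{α} + z_β) / d)².
z_{α} + z_β = 1.282 + 0.674 = 1.956.
n = 2 × (1.956 / 0.466)² = 2 × 4.197² = 2 × 17.62 = 35.2.
Round up to the next whole participant.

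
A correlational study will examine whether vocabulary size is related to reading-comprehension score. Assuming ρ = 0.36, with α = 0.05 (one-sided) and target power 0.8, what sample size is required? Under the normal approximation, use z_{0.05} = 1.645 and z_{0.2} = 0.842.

Fisher's z: C = ½·ln((1+r)/(1−r)) = ½·ln(2.1250) = 0.3769.
n = ((z_{α} + z_β)/C)² + 3.
(1.645 + 0.842) / 0.3769 = 2.487 / 0.3769 = 6.599.
n = 6.599² + 3 = 43.54 + 3 = 46.5.
Round up.

n = 47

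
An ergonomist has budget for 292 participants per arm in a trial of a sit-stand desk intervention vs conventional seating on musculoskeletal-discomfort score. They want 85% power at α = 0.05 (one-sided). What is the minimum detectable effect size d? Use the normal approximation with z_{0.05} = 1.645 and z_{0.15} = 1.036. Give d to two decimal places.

d_min ≈ 0.22

For two independent groups of n = 292 each: d_min = (z_{α} + z_β)·√(2/n).
z-sum = 1.645 + 1.036 = 2.681.
d_min = 2.681 × √(2/292) = 2.681 × 0.0828 = 0.222.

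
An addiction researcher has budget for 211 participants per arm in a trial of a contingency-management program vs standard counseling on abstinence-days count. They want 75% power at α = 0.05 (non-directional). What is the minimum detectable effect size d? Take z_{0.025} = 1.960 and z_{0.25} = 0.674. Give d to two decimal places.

For two independent groups of n = 211 each: d_min = (z_{α/2} + z_β)·√(2/n).
z-sum = 1.960 + 0.674 = 2.634.
d_min = 2.634 × √(2/211) = 2.634 × 0.0974 = 0.256.

d_min ≈ 0.26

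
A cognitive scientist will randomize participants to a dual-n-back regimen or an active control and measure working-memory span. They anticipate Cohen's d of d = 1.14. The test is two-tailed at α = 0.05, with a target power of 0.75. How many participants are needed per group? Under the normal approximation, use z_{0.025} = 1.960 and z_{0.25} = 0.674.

For two independent groups with equal n: n = 2·((z_{α/2} + z_β) / d)².
z_{α/2} + z_β = 1.960 + 0.674 = 2.634.
n = 2 × (2.634 / 1.14)² = 2 × 2.311² = 2 × 5.34 = 10.7.
Round up to the next whole participant.

n = 11 per group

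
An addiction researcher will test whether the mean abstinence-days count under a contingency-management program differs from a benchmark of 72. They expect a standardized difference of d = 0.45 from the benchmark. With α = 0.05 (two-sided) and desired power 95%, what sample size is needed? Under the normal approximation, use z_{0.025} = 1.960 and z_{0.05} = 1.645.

n = 65

For a one-sample test: n = ((z_{α/2} + z_β) / d)².
z_{α/2} + z_β = 1.960 + 1.645 = 3.605.
n = (3.605 / 0.45)² = 8.011² = 64.18.
Round up.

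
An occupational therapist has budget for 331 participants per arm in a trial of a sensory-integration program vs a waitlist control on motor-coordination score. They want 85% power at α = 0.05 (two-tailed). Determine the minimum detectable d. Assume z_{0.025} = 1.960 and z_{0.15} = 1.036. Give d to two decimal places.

For two independent groups of n = 331 each: d_min = (z_{α/2} + z_β)·√(2/n).
z-sum = 1.960 + 1.036 = 2.996.
d_min = 2.996 × √(2/331) = 2.996 × 0.0777 = 0.233.

d_min ≈ 0.23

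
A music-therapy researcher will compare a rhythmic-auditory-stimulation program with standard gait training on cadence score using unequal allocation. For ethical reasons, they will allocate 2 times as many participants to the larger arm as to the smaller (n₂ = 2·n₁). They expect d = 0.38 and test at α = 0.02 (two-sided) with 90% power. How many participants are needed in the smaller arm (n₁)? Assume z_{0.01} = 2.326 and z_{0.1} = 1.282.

n₁ = 136

With allocation ratio k = n₂/n₁ = 2, Var(x̄₁−x̄₂) = σ²(1/n₁ + 1/(k·n₁)) = σ²·(k+1)/(k·n₁).
So n₁ = (1 + 1/k)·((z_{α/2} + z_β)/d)² = 1.500 × (3.608/0.38)².
n₁ = 1.500 × 90.15 = 135.2.
Round up: n₁ = 136, giving n₂ = 2 × 136 = 272.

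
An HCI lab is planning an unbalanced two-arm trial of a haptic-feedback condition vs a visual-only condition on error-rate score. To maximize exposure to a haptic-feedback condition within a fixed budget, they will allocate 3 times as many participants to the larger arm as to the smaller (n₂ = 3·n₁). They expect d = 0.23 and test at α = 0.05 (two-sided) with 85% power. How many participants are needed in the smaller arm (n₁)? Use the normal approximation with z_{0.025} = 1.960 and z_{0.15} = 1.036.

With allocation ratio k = n₂/n₁ = 3, Var(x̄₁−x̄₂) = σ²(1/n₁ + 1/(k·n₁)) = σ²·(k+1)/(k·n₁).
So n₁ = (1 + 1/k)·((z_{α/2} + z_β)/d)² = 1.333 × (2.996/0.23)².
n₁ = 1.333 × 169.68 = 226.2.
Round up: n₁ = 227, giving n₂ = 3 × 227 = 681.

n₁ = 227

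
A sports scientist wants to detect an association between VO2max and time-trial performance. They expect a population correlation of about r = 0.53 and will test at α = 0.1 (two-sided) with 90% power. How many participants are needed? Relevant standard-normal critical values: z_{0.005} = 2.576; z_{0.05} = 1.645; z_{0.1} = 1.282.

Fisher's z: C = ½·ln((1+r)/(1−r)) = ½·ln(3.2553) = 0.5901.
n = ((z_{α/2} + z_β)/C)² + 3.
(1.645 + 1.282) / 0.5901 = 2.927 / 0.5901 = 4.960.
n = 4.960² + 3 = 24.60 + 3 = 27.6.
Round up.

n = 28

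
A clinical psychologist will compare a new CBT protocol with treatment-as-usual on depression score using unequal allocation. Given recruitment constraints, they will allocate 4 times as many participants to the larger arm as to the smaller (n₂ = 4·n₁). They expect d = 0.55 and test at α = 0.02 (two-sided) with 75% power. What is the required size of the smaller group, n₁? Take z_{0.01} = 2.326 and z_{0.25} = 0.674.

n₁ = 38

With allocation ratio k = n₂/n₁ = 4, Var(x̄₁−x̄₂) = σ²(1/n₁ + 1/(k·n₁)) = σ²·(k+1)/(k·n₁).
So n₁ = (1 + 1/k)·((z_{α/2} + z_β)/d)² = 1.250 × (3.000/0.55)².
n₁ = 1.250 × 29.75 = 37.2.
Round up: n₁ = 38, giving n₂ = 4 × 38 = 152.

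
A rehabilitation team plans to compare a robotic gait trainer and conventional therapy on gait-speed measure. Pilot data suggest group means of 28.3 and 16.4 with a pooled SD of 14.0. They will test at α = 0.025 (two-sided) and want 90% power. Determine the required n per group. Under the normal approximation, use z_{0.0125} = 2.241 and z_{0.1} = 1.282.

n = 35 per group

Cohen's d = |M₁ − M₂| / SD_pooled = |28.3 − 16.4| / 14.0 = 11.9 / 14.0 = 0.850.
For two independent groups with equal n: n = 2·((z_{α/2} + z_β) / d)².
z_{α/2} + z_β = 2.241 + 1.282 = 3.523.
n = 2 × (3.523 / 0.850)² = 2 × 4.145² = 2 × 17.18 = 34.4.
Round up to the next whole participant.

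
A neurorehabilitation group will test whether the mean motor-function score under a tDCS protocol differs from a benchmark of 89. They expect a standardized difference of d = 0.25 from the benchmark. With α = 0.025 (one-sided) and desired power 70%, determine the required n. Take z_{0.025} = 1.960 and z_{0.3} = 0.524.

n = 99

For a one-sample test: n = ((z_{α} + z_β) / d)².
z_{α} + z_β = 1.960 + 0.524 = 2.484.
n = (2.484 / 0.25)² = 9.936² = 98.72.
Round up.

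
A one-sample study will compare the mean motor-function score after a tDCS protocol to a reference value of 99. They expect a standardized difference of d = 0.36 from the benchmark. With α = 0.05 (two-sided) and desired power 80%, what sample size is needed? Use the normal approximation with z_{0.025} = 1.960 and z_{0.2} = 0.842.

For a one-sample test: n = ((z_{α/2} + z_β) / d)².
z_{α/2} + z_β = 1.960 + 0.842 = 2.802.
n = (2.802 / 0.36)² = 7.783² = 60.58.
Round up.

n = 61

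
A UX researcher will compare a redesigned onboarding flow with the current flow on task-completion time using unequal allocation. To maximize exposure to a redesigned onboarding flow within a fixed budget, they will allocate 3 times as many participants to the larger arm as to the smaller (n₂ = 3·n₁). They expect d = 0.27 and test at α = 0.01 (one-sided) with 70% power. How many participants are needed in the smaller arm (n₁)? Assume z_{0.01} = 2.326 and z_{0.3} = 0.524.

n₁ = 149

With allocation ratio k = n₂/n₁ = 3, Var(x̄₁−x̄₂) = σ²(1/n₁ + 1/(k·n₁)) = σ²·(k+1)/(k·n₁).
So n₁ = (1 + 1/k)·((z_{α} + z_β)/d)² = 1.333 × (2.850/0.27)².
n₁ = 1.333 × 111.42 = 148.6.
Round up: n₁ = 149, giving n₂ = 3 × 149 = 447.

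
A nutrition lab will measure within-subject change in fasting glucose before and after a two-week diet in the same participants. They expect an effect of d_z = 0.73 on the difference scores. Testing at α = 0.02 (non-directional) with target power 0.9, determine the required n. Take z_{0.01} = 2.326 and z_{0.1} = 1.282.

n = 25 pairs

For a paired (one-sample on differences) test: n = ((z_{α/2} + z_β) / d)².
z_{α/2} + z_β = 2.326 + 1.282 = 3.608.
n = (3.608 / 0.73)² = 4.942² = 24.43.
Round up.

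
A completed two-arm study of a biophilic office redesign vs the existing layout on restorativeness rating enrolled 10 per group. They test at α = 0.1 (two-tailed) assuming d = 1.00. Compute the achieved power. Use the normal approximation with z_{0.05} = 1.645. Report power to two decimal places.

For two equal groups, power = Φ(d·√(n/2) − z_{α/2}).
d·√(n/2) = 1.00 × √(10/2) = 1.00 × 2.236 = 2.236.
z_β = 2.236 − 1.645 = 0.591.
Power = Φ(0.591) = 0.723.

power ≈ 0.72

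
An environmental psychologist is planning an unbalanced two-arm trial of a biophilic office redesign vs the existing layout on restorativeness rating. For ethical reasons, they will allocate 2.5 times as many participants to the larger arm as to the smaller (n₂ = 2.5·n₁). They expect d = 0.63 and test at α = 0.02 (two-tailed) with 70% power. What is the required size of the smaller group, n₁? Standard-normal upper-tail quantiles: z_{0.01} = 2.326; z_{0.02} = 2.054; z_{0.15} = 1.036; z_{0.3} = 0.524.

With allocation ratio k = n₂/n₁ = 2.5, Var(x̄₁−x̄₂) = σ²(1/n₁ + 1/(k·n₁)) = σ²·(k+1)/(k·n₁).
So n₁ = (1 + 1/k)·((z_{α/2} + z_β)/d)² = 1.400 × (2.850/0.63)².
n₁ = 1.400 × 20.46 = 28.7.
Round up: n₁ = 29, giving n₂ = ⌈2.5 × 29⌉ = ⌈72.5⌉ = 73.

n₁ = 29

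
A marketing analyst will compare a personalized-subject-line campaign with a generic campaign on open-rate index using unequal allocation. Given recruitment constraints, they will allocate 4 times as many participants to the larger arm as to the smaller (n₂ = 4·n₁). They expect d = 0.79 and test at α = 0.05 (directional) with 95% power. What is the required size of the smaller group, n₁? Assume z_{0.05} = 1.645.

n₁ = 22

With allocation ratio k = n₂/n₁ = 4, Var(x̄₁−x̄₂) = σ²(1/n₁ + 1/(k·n₁)) = σ²·(k+1)/(k·n₁).
So n₁ = (1 + 1/k)·((z_{α} + z_β)/d)² = 1.250 × (3.290/0.79)².
n₁ = 1.250 × 17.34 = 21.7.
Round up: n₁ = 22, giving n₂ = 4 × 22 = 88.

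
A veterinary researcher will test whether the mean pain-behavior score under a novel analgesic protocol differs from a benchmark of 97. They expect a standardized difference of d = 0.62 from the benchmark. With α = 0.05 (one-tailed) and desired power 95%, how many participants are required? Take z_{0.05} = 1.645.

n = 29

For a one-sample test: n = ((z_{α} + z_β) / d)².
z_{α} + z_β = 1.645 + 1.645 = 3.290.
n = (3.290 / 0.62)² = 5.306² = 28.16.
Round up.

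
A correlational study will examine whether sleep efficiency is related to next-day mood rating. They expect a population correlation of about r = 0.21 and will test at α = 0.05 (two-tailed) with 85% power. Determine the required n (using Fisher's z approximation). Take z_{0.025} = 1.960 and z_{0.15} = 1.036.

n = 201

Fisher's z: C = ½·ln((1+r)/(1−r)) = ½·ln(1.5316) = 0.2132.
n = ((z_{α/2} + z_β)/C)² + 3.
(1.960 + 1.036) / 0.2132 = 2.996 / 0.2132 = 14.053.
n = 14.053² + 3 = 197.47 + 3 = 200.5.
Round up.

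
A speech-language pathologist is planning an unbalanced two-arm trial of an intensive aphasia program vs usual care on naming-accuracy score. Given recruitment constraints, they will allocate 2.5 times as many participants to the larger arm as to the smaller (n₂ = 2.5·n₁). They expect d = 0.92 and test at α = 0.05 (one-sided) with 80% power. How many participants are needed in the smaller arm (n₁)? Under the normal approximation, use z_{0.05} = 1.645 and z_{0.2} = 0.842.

With allocation ratio k = n₂/n₁ = 2.5, Var(x̄₁−x̄₂) = σ²(1/n₁ + 1/(k·n₁)) = σ²·(k+1)/(k·n₁).
So n₁ = (1 + 1/k)·((z_{α} + z_β)/d)² = 1.400 × (2.487/0.92)².
n₁ = 1.400 × 7.31 = 10.2.
Round up: n₁ = 11, giving n₂ = ⌈2.5 × 11⌉ = ⌈27.5⌉ = 28.

n₁ = 11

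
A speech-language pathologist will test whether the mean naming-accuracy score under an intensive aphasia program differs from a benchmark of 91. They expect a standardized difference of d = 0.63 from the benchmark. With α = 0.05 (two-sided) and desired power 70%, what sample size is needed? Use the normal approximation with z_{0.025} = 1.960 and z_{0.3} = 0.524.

n = 16

For a one-sample test: n = ((z_{α/2} + z_β) / d)².
z_{α/2} + z_β = 1.960 + 0.524 = 2.484.
n = (2.484 / 0.63)² = 3.943² = 15.55.
Round up.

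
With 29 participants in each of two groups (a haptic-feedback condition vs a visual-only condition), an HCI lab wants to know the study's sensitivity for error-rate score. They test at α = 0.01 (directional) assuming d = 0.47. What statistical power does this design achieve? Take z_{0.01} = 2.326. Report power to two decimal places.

power ≈ 0.30

For two equal groups, power = Φ(d·√(n/2) − z_{α}).
d·√(n/2) = 0.47 × √(29/2) = 0.47 × 3.808 = 1.790.
z_β = 1.790 − 2.326 = -0.536.
Power = Φ(-0.536) = 0.296.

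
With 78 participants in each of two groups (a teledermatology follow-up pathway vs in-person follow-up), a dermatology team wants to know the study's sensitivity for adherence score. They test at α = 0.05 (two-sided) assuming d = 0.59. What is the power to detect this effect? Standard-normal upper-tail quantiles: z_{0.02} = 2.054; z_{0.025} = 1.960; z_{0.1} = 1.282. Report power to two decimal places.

For two equal groups, power = Φ(d·√(n/2) − z_{α/2}).
d·√(n/2) = 0.59 × √(78/2) = 0.59 × 6.245 = 3.685.
z_β = 3.685 − 1.960 = 1.725.
Power = Φ(1.725) = 0.958.

power ≈ 0.96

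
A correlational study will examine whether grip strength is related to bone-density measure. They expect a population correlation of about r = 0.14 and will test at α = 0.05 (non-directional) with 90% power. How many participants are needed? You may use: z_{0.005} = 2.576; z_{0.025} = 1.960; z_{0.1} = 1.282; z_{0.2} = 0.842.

Fisher's z: C = ½·ln((1+r)/(1−r)) = ½·ln(1.3256) = 0.1409.
n = ((z_{α/2} + z_β)/C)² + 3.
(1.960 + 1.282) / 0.1409 = 3.242 / 0.1409 = 23.009.
n = 23.009² + 3 = 529.42 + 3 = 532.4.
Round up.

n = 533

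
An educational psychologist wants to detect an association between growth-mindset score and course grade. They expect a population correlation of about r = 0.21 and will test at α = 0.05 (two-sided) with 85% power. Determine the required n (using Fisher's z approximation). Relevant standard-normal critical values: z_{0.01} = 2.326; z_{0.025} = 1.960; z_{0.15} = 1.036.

n = 201

Fisher's z: C = ½·ln((1+r)/(1−r)) = ½·ln(1.5316) = 0.2132.
n = ((z_{α/2} + z_β)/C)² + 3.
(1.960 + 1.036) / 0.2132 = 2.996 / 0.2132 = 14.053.
n = 14.053² + 3 = 197.47 + 3 = 200.5.
Round up.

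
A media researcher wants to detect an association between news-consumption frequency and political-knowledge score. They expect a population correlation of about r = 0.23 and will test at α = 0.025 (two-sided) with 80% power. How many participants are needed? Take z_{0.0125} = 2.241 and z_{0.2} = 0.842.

Fisher's z: C = ½·ln((1+r)/(1−r)) = ½·ln(1.5974) = 0.2342.
n = ((z_{α/2} + z_β)/C)² + 3.
(2.241 + 0.842) / 0.2342 = 3.083 / 0.2342 = 13.164.
n = 13.164² + 3 = 173.29 + 3 = 176.3.
Round up.

n = 177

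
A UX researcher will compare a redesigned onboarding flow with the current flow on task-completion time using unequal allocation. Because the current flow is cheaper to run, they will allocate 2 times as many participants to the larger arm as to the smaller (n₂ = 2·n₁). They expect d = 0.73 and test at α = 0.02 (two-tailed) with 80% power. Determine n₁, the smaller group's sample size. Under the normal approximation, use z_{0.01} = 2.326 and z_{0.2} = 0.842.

With allocation ratio k = n₂/n₁ = 2, Var(x̄₁−x̄₂) = σ²(1/n₁ + 1/(k·n₁)) = σ²·(k+1)/(k·n₁).
So n₁ = (1 + 1/k)·((z_{α/2} + z_β)/d)² = 1.500 × (3.168/0.73)².
n₁ = 1.500 × 18.83 = 28.2.
Round up: n₁ = 29, giving n₂ = 2 × 29 = 58.

n₁ = 29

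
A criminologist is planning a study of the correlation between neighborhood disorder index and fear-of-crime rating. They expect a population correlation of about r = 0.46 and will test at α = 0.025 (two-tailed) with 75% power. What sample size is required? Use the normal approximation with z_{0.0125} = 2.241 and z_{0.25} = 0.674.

Fisher's z: C = ½·ln((1+r)/(1−r)) = ½·ln(2.7037) = 0.4973.
n = ((z_{α/2} + z_β)/C)² + 3.
(2.241 + 0.674) / 0.4973 = 2.915 / 0.4973 = 5.862.
n = 5.862² + 3 = 34.36 + 3 = 37.4.
Round up.

n = 38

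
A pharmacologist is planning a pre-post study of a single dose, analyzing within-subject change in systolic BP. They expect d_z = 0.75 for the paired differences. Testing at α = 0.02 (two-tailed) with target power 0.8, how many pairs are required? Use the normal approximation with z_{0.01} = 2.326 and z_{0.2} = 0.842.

For a paired (one-sample on differences) test: n = ((z_{α/2} + z_β) / d)².
z_{α/2} + z_β = 2.326 + 0.842 = 3.168.
n = (3.168 / 0.75)² = 4.224² = 17.84.
Round up.

n = 18 pairs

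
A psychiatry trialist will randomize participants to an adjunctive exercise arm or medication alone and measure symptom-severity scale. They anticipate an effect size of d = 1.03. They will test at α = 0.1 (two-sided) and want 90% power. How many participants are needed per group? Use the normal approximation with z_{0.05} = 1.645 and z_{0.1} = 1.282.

For two independent groups with equal n: n = 2·((z_{α/2} + z_β) / d)².
z_{α/2} + z_β = 1.645 + 1.282 = 2.927.
n = 2 × (2.927 / 1.03)² = 2 × 2.842² = 2 × 8.08 = 16.2.
Round up to the next whole participant.

n = 17 per group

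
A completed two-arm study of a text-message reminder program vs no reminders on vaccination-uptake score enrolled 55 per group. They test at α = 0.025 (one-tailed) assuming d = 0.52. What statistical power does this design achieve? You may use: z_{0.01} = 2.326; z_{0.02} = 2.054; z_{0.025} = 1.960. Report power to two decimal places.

For two equal groups, power = Φ(d·√(n/2) − z_{α}).
d·√(n/2) = 0.52 × √(55/2) = 0.52 × 5.244 = 2.727.
z_β = 2.727 − 1.960 = 0.767.
Power = Φ(0.767) = 0.778.

power ≈ 0.78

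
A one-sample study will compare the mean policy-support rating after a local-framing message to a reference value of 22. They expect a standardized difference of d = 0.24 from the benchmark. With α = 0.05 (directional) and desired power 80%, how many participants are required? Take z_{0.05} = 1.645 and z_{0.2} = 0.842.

n = 108

For a one-sample test: n = ((z_{α} + z_β) / d)².
z_{α} + z_β = 1.645 + 0.842 = 2.487.
n = (2.487 / 0.24)² = 10.363² = 107.38.
Round up.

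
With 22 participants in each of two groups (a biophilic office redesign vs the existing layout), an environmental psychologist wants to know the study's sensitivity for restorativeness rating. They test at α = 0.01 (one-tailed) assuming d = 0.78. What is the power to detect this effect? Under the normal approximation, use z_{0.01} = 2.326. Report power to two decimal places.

power ≈ 0.60

For two equal groups, power = Φ(d·√(n/2) − z_{α}).
d·√(n/2) = 0.78 × √(22/2) = 0.78 × 3.317 = 2.587.
z_β = 2.587 − 2.326 = 0.261.
Power = Φ(0.261) = 0.603.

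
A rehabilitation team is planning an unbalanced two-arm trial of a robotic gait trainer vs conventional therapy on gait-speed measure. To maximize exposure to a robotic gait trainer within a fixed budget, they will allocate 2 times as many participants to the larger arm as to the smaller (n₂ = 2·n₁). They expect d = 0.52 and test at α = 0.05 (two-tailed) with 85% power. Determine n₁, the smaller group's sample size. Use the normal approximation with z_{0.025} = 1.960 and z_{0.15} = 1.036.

With allocation ratio k = n₂/n₁ = 2, Var(x̄₁−x̄₂) = σ²(1/n₁ + 1/(k·n₁)) = σ²·(k+1)/(k·n₁).
So n₁ = (1 + 1/k)·((z_{α/2} + z_β)/d)² = 1.500 × (2.996/0.52)².
n₁ = 1.500 × 33.20 = 49.8.
Round up: n₁ = 50, giving n₂ = 2 × 50 = 100.

n₁ = 50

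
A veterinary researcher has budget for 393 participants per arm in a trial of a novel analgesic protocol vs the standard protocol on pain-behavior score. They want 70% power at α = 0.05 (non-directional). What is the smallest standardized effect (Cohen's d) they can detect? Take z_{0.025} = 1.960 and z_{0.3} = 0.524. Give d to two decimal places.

For two independent groups of n = 393 each: d_min = (z_{α/2} + z_β)·√(2/n).
z-sum = 1.960 + 0.524 = 2.484.
d_min = 2.484 × √(2/393) = 2.484 × 0.0713 = 0.177.

d_min ≈ 0.18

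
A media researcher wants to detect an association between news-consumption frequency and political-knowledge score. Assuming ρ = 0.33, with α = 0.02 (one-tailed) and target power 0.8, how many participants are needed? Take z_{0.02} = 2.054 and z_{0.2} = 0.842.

n = 75

Fisher's z: C = ½·ln((1+r)/(1−r)) = ½·ln(1.9851) = 0.3428.
n = ((z_{α} + z_β)/C)² + 3.
(2.054 + 0.842) / 0.3428 = 2.896 / 0.3428 = 8.448.
n = 8.448² + 3 = 71.37 + 3 = 74.4.
Round up.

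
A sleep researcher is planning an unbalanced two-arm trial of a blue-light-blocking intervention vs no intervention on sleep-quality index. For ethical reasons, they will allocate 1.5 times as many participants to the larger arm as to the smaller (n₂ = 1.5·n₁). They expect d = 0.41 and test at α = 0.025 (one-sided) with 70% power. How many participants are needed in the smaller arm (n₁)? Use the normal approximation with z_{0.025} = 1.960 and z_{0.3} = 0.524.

With allocation ratio k = n₂/n₁ = 1.5, Var(x̄₁−x̄₂) = σ²(1/n₁ + 1/(k·n₁)) = σ²·(k+1)/(k·n₁).
So n₁ = (1 + 1/k)·((z_{α} + z_β)/d)² = 1.667 × (2.484/0.41)².
n₁ = 1.667 × 36.71 = 61.2.
Round up: n₁ = 62, giving n₂ = 1.5 × 62 = 93.

n₁ = 62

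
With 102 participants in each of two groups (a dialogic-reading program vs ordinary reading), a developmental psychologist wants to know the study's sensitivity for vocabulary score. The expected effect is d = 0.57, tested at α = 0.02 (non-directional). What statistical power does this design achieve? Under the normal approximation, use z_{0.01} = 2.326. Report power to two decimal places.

For two equal groups, power = Φ(d·√(n/2) − z_{α/2}).
d·√(n/2) = 0.57 × √(102/2) = 0.57 × 7.141 = 4.071.
z_β = 4.071 − 2.326 = 1.745.
Power = Φ(1.745) = 0.959.

power ≈ 0.96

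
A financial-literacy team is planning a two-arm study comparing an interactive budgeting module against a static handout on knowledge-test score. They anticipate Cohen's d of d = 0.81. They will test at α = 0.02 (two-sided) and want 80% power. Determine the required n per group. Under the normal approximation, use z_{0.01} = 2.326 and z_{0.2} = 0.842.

n = 31 per group

For two independent groups with equal n: n = 2·((z_{α/2} + z_β) / d)².
z_{α/2} + z_β = 2.326 + 0.842 = 3.168.
n = 2 × (3.168 / 0.81)² = 2 × 3.911² = 2 × 15.30 = 30.6.
Round up to the next whole participant.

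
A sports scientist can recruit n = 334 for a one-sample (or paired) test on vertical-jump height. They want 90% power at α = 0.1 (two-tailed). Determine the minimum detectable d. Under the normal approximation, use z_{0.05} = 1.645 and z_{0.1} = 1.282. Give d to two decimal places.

d_min ≈ 0.16

For a single sample (or paired design) of n = 334: d_min = (z_{α/2} + z_β)/√n.
z-sum = 1.645 + 1.282 = 2.927.
d_min = 2.927 / √334 = 2.927 / 18.276 = 0.160.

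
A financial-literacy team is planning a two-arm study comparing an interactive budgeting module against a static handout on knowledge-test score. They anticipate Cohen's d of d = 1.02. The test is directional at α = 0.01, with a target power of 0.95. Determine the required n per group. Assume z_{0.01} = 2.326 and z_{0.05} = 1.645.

n = 31 per group

For two independent groups with equal n: n = 2·((z_{α} + z_β) / d)².
z_{α} + z_β = 2.326 + 1.645 = 3.971.
n = 2 × (3.971 / 1.02)² = 2 × 3.893² = 2 × 15.16 = 30.3.
Round up to the next whole participant.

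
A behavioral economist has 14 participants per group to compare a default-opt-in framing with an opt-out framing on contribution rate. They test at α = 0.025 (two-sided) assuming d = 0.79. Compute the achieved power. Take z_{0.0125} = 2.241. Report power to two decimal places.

power ≈ 0.44

For two equal groups, power = Φ(d·√(n/2) − z_{α/2}).
d·√(n/2) = 0.79 × √(14/2) = 0.79 × 2.646 = 2.090.
z_β = 2.090 − 2.241 = -0.151.
Power = Φ(-0.151) = 0.440.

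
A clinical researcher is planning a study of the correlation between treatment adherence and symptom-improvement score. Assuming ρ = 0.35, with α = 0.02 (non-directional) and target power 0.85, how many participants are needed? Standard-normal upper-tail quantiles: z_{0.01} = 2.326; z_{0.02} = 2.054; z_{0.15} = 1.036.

Fisher's z: C = ½·ln((1+r)/(1−r)) = ½·ln(2.0769) = 0.3654.
n = ((z_{α/2} + z_β)/C)² + 3.
(2.326 + 1.036) / 0.3654 = 3.362 / 0.3654 = 9.201.
n = 9.201² + 3 = 84.66 + 3 = 87.7.
Round up.

n = 88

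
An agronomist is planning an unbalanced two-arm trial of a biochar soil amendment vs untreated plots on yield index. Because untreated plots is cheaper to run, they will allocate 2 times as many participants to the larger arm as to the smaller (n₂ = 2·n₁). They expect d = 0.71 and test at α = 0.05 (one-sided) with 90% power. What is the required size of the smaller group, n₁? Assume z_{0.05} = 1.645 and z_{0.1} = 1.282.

With allocation ratio k = n₂/n₁ = 2, Var(x̄₁−x̄₂) = σ²(1/n₁ + 1/(k·n₁)) = σ²·(k+1)/(k·n₁).
So n₁ = (1 + 1/k)·((z_{α} + z_β)/d)² = 1.500 × (2.927/0.71)².
n₁ = 1.500 × 17.00 = 25.5.
Round up: n₁ = 26, giving n₂ = 2 × 26 = 52.

n₁ = 26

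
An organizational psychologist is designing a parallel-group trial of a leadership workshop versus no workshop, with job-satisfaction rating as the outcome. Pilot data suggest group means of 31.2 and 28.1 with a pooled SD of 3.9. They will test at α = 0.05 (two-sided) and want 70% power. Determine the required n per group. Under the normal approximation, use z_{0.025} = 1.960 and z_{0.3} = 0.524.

Cohen's d = |M₁ − M₂| / SD_pooled = |31.2 − 28.1| / 3.9 = 3.1 / 3.9 = 0.795.
For two independent groups with equal n: n = 2·((z_{α/2} + z_β) / d)².
z_{α/2} + z_β = 1.960 + 0.524 = 2.484.
n = 2 × (2.484 / 0.795)² = 2 × 3.125² = 2 × 9.76 = 19.5.
Round up to the next whole participant.

n = 20 per group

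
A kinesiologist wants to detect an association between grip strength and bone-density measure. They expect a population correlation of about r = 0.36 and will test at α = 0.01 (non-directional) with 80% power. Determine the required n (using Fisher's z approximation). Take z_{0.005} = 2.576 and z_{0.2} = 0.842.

n = 86

Fisher's z: C = ½·ln((1+r)/(1−r)) = ½·ln(2.1250) = 0.3769.
n = ((z_{α/2} + z_β)/C)² + 3.
(2.576 + 0.842) / 0.3769 = 3.418 / 0.3769 = 9.069.
n = 9.069² + 3 = 82.24 + 3 = 85.2.
Round up.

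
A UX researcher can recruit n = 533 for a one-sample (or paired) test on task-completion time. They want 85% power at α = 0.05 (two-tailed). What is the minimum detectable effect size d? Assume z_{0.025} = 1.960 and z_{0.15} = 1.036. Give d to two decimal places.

For a single sample (or paired design) of n = 533: d_min = (z_{α/2} + z_β)/√n.
z-sum = 1.960 + 1.036 = 2.996.
d_min = 2.996 / √533 = 2.996 / 23.087 = 0.130.

d_min ≈ 0.13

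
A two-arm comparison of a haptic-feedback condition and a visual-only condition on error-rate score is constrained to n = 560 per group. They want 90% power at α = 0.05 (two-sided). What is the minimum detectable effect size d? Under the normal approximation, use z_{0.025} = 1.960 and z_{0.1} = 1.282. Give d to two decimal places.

For two independent groups of n = 560 each: d_min = (z_{α/2} + z_β)·√(2/n).
z-sum = 1.960 + 1.282 = 3.242.
d_min = 3.242 × √(2/560) = 3.242 × 0.0598 = 0.194.

d_min ≈ 0.19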